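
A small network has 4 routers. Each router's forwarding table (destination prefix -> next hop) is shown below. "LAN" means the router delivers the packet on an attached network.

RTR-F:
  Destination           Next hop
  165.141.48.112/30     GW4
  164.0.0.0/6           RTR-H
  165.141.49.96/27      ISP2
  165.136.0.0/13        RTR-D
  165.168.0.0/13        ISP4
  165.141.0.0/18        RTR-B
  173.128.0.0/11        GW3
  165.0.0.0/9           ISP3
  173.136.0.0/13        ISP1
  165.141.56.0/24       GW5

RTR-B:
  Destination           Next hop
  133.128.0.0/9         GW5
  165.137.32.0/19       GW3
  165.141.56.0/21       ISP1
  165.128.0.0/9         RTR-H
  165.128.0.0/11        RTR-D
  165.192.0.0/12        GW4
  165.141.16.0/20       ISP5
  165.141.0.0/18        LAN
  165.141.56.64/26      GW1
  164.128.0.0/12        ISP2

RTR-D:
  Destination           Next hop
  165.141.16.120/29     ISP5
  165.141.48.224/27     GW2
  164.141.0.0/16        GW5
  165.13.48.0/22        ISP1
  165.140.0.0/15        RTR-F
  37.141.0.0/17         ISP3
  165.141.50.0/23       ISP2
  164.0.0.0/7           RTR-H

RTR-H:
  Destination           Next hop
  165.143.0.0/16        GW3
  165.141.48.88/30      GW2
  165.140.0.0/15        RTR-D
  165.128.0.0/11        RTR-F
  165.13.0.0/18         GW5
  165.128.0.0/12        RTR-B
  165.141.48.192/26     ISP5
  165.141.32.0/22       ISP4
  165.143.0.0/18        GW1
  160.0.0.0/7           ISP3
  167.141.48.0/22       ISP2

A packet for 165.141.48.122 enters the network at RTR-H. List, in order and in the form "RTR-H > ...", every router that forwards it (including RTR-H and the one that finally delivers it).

RTR-H > RTR-D > RTR-F > RTR-B

At RTR-H: longest match for 165.141.48.122 is 165.140.0.0/15 -> RTR-D
At RTR-D: longest match for 165.141.48.122 is 165.140.0.0/15 -> RTR-F
At RTR-F: longest match for 165.141.48.122 is 165.141.0.0/18 -> RTR-B
At RTR-B: longest match for 165.141.48.122 is 165.141.0.0/18 -> LAN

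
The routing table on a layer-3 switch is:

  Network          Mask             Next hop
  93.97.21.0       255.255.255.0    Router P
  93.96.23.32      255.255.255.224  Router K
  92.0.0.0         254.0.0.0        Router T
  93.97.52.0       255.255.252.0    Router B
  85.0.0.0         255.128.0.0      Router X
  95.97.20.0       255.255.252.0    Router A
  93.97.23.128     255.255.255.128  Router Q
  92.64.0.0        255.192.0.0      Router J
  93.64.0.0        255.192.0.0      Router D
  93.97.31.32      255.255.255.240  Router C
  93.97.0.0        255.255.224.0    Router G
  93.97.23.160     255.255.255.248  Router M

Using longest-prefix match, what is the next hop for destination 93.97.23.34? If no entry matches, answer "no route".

Router G

Routes whose prefix contains 93.97.23.34:
  92.0.0.0/7 (92.0.0.0 - 93.255.255.255) -> Router T
  93.64.0.0/10 (93.64.0.0 - 93.127.255.255) -> Router D
  93.97.0.0/19 (93.97.0.0 - 93.97.31.255) -> Router G
More-specific entries that do NOT match:
  93.97.23.160/29 (93.97.23.160 - 93.97.23.167) does not contain 93.97.23.34
  93.97.31.32/28 (93.97.31.32 - 93.97.31.47) does not contain 93.97.23.34
  93.96.23.32/27 (93.96.23.32 - 93.96.23.63) does not contain 93.97.23.34
  93.97.23.128/25 (93.97.23.128 - 93.97.23.255) does not contain 93.97.23.34
  93.97.21.0/24 (93.97.21.0 - 93.97.21.255) does not contain 93.97.23.34
  93.97.52.0/22 (93.97.52.0 - 93.97.55.255) does not contain 93.97.23.34
  95.97.20.0/22 (95.97.20.0 - 95.97.23.255) does not contain 93.97.23.34
Longest matching prefix is /19 -> next hop Router G.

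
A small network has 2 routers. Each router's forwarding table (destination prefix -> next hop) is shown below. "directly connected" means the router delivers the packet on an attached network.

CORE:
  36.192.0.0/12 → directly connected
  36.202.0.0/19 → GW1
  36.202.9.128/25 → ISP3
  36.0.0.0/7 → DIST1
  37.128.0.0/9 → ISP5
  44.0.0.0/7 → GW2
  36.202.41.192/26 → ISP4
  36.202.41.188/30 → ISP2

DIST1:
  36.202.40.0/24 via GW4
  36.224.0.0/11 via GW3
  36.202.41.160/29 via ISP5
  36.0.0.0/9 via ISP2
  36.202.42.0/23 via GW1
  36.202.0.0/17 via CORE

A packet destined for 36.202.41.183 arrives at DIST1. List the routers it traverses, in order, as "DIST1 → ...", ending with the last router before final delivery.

DIST1 → CORE

At DIST1: longest match for 36.202.41.183 is 36.202.0.0/17 -> CORE
At CORE: longest match for 36.202.41.183 is 36.192.0.0/12 -> directly connected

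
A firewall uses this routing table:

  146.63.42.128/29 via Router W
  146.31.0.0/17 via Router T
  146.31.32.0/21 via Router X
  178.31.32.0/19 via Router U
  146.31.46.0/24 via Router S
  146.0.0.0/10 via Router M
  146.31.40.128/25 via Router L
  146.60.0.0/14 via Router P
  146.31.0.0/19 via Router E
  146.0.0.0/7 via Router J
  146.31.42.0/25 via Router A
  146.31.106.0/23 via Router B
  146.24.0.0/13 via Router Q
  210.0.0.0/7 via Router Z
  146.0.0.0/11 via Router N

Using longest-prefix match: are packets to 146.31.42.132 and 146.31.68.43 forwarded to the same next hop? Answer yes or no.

146.31.42.132: longest match 146.31.0.0/17 -> Router T
146.31.68.43: longest match 146.31.0.0/17 -> Router T

yes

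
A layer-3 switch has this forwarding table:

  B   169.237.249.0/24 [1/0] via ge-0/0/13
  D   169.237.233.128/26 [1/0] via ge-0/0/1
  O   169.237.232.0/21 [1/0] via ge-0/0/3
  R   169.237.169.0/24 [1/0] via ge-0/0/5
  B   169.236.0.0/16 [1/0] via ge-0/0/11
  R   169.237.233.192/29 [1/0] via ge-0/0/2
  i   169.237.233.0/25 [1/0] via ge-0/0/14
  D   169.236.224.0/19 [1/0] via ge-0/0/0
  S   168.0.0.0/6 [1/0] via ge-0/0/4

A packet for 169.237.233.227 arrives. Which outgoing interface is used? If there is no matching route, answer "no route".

ge-0/0/3

Routes whose prefix contains 169.237.233.227:
  168.0.0.0/6 (168.0.0.0 - 171.255.255.255) -> ge-0/0/4
  169.237.232.0/21 (169.237.232.0 - 169.237.239.255) -> ge-0/0/3
More-specific entries that do NOT match:
  169.237.233.192/29 (169.237.233.192 - 169.237.233.199) does not contain 169.237.233.227
  169.237.233.128/26 (169.237.233.128 - 169.237.233.191) does not contain 169.237.233.227
  169.237.233.0/25 (169.237.233.0 - 169.237.233.127) does not contain 169.237.233.227
  169.237.249.0/24 (169.237.249.0 - 169.237.249.255) does not contain 169.237.233.227
  169.237.169.0/24 (169.237.169.0 - 169.237.169.255) does not contain 169.237.233.227
Longest matching prefix is /21 -> interface ge-0/0/3.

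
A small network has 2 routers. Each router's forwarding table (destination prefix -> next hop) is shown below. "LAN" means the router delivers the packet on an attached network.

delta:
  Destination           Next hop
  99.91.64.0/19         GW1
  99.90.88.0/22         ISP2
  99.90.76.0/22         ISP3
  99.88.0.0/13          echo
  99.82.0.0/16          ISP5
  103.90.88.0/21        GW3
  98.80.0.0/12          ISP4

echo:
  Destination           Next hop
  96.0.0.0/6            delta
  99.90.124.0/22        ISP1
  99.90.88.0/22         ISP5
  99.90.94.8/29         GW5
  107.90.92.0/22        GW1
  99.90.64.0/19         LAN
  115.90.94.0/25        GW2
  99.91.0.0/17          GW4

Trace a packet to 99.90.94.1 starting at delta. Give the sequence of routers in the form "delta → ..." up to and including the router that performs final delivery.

delta → echo

At delta: longest match for 99.90.94.1 is 99.88.0.0/13 -> echo
At echo: longest match for 99.90.94.1 is 99.90.64.0/19 -> LAN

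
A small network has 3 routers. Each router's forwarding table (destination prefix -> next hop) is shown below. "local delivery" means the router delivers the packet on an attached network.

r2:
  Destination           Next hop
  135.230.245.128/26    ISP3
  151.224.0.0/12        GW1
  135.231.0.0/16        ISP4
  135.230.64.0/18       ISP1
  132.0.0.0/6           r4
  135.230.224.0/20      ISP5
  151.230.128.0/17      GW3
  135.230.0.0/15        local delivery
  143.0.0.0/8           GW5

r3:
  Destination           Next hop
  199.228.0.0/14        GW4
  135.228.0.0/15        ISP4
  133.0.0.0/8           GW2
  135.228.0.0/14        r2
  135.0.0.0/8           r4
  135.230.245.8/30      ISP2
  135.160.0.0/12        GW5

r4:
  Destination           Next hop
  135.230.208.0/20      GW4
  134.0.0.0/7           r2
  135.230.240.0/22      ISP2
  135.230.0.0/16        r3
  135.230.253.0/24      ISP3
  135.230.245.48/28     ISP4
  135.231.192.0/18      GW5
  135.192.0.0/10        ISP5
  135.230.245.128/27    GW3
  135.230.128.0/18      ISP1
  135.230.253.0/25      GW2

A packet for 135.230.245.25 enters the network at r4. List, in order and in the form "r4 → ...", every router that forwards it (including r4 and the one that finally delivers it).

At r4: longest match for 135.230.245.25 is 135.230.0.0/16 -> r3
At r3: longest match for 135.230.245.25 is 135.228.0.0/14 -> r2
At r2: longest match for 135.230.245.25 is 135.230.0.0/15 -> local delivery

r4 → r3 → r2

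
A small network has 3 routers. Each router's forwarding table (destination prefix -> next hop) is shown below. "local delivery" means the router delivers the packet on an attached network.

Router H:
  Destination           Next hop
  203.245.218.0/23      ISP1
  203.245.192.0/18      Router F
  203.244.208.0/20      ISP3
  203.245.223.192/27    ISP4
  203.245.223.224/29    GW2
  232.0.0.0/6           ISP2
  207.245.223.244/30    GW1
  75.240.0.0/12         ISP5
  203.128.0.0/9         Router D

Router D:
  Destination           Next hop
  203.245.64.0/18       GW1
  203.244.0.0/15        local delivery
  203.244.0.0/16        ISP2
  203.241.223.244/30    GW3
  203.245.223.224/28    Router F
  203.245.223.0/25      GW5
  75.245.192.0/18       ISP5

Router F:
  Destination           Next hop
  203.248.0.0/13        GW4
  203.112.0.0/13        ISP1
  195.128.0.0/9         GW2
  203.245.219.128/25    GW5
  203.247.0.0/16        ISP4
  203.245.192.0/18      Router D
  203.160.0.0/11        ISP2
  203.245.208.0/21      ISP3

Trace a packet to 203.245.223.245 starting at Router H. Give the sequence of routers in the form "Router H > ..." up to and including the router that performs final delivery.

At Router H: longest match for 203.245.223.245 is 203.245.192.0/18 -> Router F
At Router F: longest match for 203.245.223.245 is 203.245.192.0/18 -> Router D
At Router D: longest match for 203.245.223.245 is 203.244.0.0/15 -> local delivery

Router H > Router F > Router D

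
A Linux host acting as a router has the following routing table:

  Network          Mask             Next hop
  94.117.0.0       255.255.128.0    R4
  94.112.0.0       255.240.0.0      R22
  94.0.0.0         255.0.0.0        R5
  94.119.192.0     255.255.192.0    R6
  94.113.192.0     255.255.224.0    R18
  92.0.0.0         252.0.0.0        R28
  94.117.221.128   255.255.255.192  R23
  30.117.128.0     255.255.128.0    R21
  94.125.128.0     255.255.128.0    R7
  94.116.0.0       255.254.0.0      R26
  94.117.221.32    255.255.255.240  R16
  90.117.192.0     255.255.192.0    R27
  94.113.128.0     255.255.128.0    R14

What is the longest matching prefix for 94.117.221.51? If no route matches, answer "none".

94.116.0.0/15

Entries matching 94.117.221.51:
  92.0.0.0/6 (92.0.0.0 - 95.255.255.255)
  94.0.0.0/8 (94.0.0.0 - 94.255.255.255)
  94.112.0.0/12 (94.112.0.0 - 94.127.255.255)
  94.116.0.0/15 (94.116.0.0 - 94.117.255.255)
Most specific is 94.116.0.0/15.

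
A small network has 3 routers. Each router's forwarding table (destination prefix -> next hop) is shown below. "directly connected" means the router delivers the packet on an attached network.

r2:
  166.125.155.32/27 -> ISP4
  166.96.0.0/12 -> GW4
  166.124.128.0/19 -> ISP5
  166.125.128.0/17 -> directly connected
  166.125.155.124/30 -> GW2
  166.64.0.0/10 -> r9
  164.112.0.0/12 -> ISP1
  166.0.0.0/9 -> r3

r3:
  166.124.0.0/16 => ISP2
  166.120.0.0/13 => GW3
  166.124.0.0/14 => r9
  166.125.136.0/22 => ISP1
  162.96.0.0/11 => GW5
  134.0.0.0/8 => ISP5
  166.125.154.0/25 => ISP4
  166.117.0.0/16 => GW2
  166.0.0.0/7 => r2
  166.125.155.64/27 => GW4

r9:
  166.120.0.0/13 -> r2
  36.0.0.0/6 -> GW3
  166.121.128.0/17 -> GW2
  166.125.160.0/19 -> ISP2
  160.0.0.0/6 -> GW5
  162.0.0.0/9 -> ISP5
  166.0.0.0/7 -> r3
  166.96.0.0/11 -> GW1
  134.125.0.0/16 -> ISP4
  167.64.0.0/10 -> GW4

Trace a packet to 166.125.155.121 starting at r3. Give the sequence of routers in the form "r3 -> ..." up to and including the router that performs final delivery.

At r3: longest match for 166.125.155.121 is 166.124.0.0/14 -> r9
At r9: longest match for 166.125.155.121 is 166.120.0.0/13 -> r2
At r2: longest match for 166.125.155.121 is 166.125.128.0/17 -> directly connected

r3 -> r9 -> r2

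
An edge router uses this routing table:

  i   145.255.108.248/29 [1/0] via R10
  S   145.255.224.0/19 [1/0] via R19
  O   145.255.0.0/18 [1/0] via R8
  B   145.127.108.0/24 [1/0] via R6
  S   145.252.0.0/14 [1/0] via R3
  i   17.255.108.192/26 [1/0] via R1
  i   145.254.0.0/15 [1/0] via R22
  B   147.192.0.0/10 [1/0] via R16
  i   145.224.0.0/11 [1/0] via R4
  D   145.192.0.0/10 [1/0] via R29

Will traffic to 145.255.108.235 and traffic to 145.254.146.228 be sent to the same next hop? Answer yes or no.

145.255.108.235: longest match 145.254.0.0/15 -> R22
145.254.146.228: longest match 145.254.0.0/15 -> R22

yes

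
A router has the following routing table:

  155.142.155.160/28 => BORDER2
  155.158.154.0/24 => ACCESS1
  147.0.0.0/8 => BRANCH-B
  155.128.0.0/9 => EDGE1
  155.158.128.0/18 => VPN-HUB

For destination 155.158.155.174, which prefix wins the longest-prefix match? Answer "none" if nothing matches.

155.158.128.0/18

Entries matching 155.158.155.174:
  155.128.0.0/9 (155.128.0.0 - 155.255.255.255)
  155.158.128.0/18 (155.158.128.0 - 155.158.191.255)
Most specific is 155.158.128.0/18.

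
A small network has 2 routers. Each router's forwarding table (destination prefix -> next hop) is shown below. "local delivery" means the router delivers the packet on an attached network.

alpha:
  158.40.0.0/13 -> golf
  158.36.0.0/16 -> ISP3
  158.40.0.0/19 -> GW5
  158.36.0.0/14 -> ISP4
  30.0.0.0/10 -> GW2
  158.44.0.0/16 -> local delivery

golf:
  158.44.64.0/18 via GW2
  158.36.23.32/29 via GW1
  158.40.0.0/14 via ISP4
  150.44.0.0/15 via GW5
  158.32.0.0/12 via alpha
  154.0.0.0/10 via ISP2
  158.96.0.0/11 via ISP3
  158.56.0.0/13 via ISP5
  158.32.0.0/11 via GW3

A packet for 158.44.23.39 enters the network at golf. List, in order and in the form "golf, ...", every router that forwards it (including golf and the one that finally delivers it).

golf, alpha

At golf: longest match for 158.44.23.39 is 158.32.0.0/12 -> alpha
At alpha: longest match for 158.44.23.39 is 158.44.0.0/16 -> local delivery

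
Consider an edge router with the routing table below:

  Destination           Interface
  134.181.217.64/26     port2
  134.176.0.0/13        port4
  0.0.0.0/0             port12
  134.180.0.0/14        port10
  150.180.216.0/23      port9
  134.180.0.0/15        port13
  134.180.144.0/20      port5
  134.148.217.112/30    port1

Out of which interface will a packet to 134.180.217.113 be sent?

port13

Routes whose prefix contains 134.180.217.113:
  0.0.0.0/0 (default, matches everything) -> port12
  134.176.0.0/13 (134.176.0.0 - 134.183.255.255) -> port4
  134.180.0.0/14 (134.180.0.0 - 134.183.255.255) -> port10
  134.180.0.0/15 (134.180.0.0 - 134.181.255.255) -> port13
More-specific entries that do NOT match:
  134.148.217.112/30 (134.148.217.112 - 134.148.217.115) does not contain 134.180.217.113
  134.181.217.64/26 (134.181.217.64 - 134.181.217.127) does not contain 134.180.217.113
  150.180.216.0/23 (150.180.216.0 - 150.180.217.255) does not contain 134.180.217.113
  134.180.144.0/20 (134.180.144.0 - 134.180.159.255) does not contain 134.180.217.113
Longest matching prefix is /15 -> interface port13.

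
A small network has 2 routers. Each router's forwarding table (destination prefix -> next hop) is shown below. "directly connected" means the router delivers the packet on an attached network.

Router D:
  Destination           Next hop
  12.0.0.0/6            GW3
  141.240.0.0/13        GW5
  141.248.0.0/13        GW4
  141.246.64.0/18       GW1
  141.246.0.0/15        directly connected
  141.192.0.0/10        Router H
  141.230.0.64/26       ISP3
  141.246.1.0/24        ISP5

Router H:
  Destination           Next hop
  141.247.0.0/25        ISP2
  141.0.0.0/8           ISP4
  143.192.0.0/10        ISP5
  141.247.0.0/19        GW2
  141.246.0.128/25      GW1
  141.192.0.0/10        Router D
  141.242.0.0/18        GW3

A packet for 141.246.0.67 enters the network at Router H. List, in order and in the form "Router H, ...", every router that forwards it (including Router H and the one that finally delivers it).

Router H, Router D

At Router H: longest match for 141.246.0.67 is 141.192.0.0/10 -> Router D
At Router D: longest match for 141.246.0.67 is 141.246.0.0/15 -> directly connected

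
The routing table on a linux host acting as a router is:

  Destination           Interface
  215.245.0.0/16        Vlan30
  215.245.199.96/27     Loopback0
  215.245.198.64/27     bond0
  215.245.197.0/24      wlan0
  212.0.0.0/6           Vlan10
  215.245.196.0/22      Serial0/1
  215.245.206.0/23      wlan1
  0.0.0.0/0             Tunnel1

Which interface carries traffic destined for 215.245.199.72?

Routes whose prefix contains 215.245.199.72:
  0.0.0.0/0 (default, matches everything) -> Tunnel1
  212.0.0.0/6 (212.0.0.0 - 215.255.255.255) -> Vlan10
  215.245.0.0/16 (215.245.0.0 - 215.245.255.255) -> Vlan30
  215.245.196.0/22 (215.245.196.0 - 215.245.199.255) -> Serial0/1
More-specific entries that do NOT match:
  215.245.199.96/27 (215.245.199.96 - 215.245.199.127) does not contain 215.245.199.72
  215.245.198.64/27 (215.245.198.64 - 215.245.198.95) does not contain 215.245.199.72
  215.245.197.0/24 (215.245.197.0 - 215.245.197.255) does not contain 215.245.199.72
  215.245.206.0/23 (215.245.206.0 - 215.245.207.255) does not contain 215.245.199.72
Longest matching prefix is /22 -> interface Serial0/1.

Serial0/1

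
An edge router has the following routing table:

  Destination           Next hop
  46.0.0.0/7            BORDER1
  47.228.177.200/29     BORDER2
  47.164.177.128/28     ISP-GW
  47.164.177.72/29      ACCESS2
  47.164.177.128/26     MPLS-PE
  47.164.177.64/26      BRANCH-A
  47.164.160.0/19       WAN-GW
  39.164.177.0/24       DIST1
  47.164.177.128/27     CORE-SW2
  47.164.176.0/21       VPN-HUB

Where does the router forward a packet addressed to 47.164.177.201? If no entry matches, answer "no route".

Routes whose prefix contains 47.164.177.201:
  46.0.0.0/7 (46.0.0.0 - 47.255.255.255) -> BORDER1
  47.164.160.0/19 (47.164.160.0 - 47.164.191.255) -> WAN-GW
  47.164.176.0/21 (47.164.176.0 - 47.164.183.255) -> VPN-HUB
More-specific entries that do NOT match:
  47.228.177.200/29 (47.228.177.200 - 47.228.177.207) does not contain 47.164.177.201
  47.164.177.72/29 (47.164.177.72 - 47.164.177.79) does not contain 47.164.177.201
  47.164.177.128/28 (47.164.177.128 - 47.164.177.143) does not contain 47.164.177.201
  47.164.177.128/27 (47.164.177.128 - 47.164.177.159) does not contain 47.164.177.201
  47.164.177.128/26 (47.164.177.128 - 47.164.177.191) does not contain 47.164.177.201
  47.164.177.64/26 (47.164.177.64 - 47.164.177.127) does not contain 47.164.177.201
  39.164.177.0/24 (39.164.177.0 - 39.164.177.255) does not contain 47.164.177.201
Longest matching prefix is /21 -> next hop VPN-HUB.

VPN-HUB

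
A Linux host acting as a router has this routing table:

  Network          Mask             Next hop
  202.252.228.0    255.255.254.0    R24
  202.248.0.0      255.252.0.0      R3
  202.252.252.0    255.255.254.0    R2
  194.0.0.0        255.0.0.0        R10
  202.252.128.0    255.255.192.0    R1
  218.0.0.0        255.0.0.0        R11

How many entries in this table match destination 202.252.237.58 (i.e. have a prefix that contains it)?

0

No listed prefix contains 202.252.237.58.
Total matching entries: 0.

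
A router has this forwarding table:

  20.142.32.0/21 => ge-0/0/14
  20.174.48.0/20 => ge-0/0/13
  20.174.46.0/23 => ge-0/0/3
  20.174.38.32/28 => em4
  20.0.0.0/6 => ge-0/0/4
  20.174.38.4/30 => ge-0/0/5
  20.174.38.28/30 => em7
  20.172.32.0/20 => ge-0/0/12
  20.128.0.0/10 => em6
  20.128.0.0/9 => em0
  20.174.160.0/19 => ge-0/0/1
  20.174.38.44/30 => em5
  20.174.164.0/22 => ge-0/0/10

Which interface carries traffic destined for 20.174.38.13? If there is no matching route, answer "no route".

Routes whose prefix contains 20.174.38.13:
  20.0.0.0/6 (20.0.0.0 - 23.255.255.255) -> ge-0/0/4
  20.128.0.0/9 (20.128.0.0 - 20.255.255.255) -> em0
  20.128.0.0/10 (20.128.0.0 - 20.191.255.255) -> em6
More-specific entries that do NOT match:
  20.174.38.4/30 (20.174.38.4 - 20.174.38.7) does not contain 20.174.38.13
  20.174.38.28/30 (20.174.38.28 - 20.174.38.31) does not contain 20.174.38.13
  20.174.38.44/30 (20.174.38.44 - 20.174.38.47) does not contain 20.174.38.13
  20.174.38.32/28 (20.174.38.32 - 20.174.38.47) does not contain 20.174.38.13
  20.174.46.0/23 (20.174.46.0 - 20.174.47.255) does not contain 20.174.38.13
  20.174.164.0/22 (20.174.164.0 - 20.174.167.255) does not contain 20.174.38.13
  20.142.32.0/21 (20.142.32.0 - 20.142.39.255) does not contain 20.174.38.13
  20.174.48.0/20 (20.174.48.0 - 20.174.63.255) does not contain 20.174.38.13
  20.172.32.0/20 (20.172.32.0 - 20.172.47.255) does not contain 20.174.38.13
  20.174.160.0/19 (20.174.160.0 - 20.174.191.255) does not contain 20.174.38.13
Longest matching prefix is /10 -> interface em6.

em6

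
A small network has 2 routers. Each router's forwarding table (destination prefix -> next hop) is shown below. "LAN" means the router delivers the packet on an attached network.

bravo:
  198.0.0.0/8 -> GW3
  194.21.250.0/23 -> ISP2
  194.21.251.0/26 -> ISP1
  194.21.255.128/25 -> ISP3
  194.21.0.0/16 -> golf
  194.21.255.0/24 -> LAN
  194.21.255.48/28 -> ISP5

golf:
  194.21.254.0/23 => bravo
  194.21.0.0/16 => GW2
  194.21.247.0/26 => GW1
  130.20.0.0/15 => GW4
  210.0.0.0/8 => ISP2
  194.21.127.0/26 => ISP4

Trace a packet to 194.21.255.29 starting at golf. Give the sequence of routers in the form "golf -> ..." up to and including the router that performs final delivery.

golf -> bravo

At golf: longest match for 194.21.255.29 is 194.21.254.0/23 -> bravo
At bravo: longest match for 194.21.255.29 is 194.21.255.0/24 -> LAN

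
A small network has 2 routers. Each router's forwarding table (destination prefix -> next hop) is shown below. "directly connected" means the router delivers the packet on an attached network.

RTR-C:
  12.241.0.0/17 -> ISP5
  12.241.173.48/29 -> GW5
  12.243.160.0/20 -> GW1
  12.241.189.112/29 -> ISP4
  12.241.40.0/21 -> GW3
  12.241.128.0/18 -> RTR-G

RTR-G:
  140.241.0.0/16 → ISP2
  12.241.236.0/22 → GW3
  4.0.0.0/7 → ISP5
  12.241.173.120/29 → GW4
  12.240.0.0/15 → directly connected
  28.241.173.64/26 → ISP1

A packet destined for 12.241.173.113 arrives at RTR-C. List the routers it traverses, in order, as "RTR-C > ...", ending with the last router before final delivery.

RTR-C > RTR-G

At RTR-C: longest match for 12.241.173.113 is 12.241.128.0/18 -> RTR-G
At RTR-G: longest match for 12.241.173.113 is 12.240.0.0/15 -> directly connected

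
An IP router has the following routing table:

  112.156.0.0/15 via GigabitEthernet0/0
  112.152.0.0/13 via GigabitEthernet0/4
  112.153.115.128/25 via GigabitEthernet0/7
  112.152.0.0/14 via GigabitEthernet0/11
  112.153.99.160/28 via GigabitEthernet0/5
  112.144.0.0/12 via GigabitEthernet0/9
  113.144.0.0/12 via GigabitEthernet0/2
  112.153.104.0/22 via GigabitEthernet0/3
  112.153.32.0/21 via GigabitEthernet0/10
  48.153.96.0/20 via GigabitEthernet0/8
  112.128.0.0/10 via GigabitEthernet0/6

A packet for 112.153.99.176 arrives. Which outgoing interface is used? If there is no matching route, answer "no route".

GigabitEthernet0/11

Routes whose prefix contains 112.153.99.176:
  112.128.0.0/10 (112.128.0.0 - 112.191.255.255) -> GigabitEthernet0/6
  112.144.0.0/12 (112.144.0.0 - 112.159.255.255) -> GigabitEthernet0/9
  112.152.0.0/13 (112.152.0.0 - 112.159.255.255) -> GigabitEthernet0/4
  112.152.0.0/14 (112.152.0.0 - 112.155.255.255) -> GigabitEthernet0/11
More-specific entries that do NOT match:
  112.153.99.160/28 (112.153.99.160 - 112.153.99.175) does not contain 112.153.99.176
  112.153.115.128/25 (112.153.115.128 - 112.153.115.255) does not contain 112.153.99.176
  112.153.104.0/22 (112.153.104.0 - 112.153.107.255) does not contain 112.153.99.176
  112.153.32.0/21 (112.153.32.0 - 112.153.39.255) does not contain 112.153.99.176
  48.153.96.0/20 (48.153.96.0 - 48.153.111.255) does not contain 112.153.99.176
  112.156.0.0/15 (112.156.0.0 - 112.157.255.255) does not contain 112.153.99.176
Longest matching prefix is /14 -> interface GigabitEthernet0/11.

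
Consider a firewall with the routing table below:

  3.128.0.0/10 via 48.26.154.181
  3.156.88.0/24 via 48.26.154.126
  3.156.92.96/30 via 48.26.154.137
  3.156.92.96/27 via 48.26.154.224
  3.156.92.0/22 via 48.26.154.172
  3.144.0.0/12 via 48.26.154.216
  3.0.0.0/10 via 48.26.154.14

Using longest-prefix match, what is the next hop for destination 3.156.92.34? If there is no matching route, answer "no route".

48.26.154.172

Routes whose prefix contains 3.156.92.34:
  3.128.0.0/10 (3.128.0.0 - 3.191.255.255) -> 48.26.154.181
  3.144.0.0/12 (3.144.0.0 - 3.159.255.255) -> 48.26.154.216
  3.156.92.0/22 (3.156.92.0 - 3.156.95.255) -> 48.26.154.172
More-specific entries that do NOT match:
  3.156.92.96/30 (3.156.92.96 - 3.156.92.99) does not contain 3.156.92.34
  3.156.92.96/27 (3.156.92.96 - 3.156.92.127) does not contain 3.156.92.34
  3.156.88.0/24 (3.156.88.0 - 3.156.88.255) does not contain 3.156.92.34
Longest matching prefix is /22 -> next hop 48.26.154.172.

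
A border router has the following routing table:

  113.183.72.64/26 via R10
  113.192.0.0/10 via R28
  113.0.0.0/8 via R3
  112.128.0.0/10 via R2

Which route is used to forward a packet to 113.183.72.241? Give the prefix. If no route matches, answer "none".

Entries matching 113.183.72.241:
  113.0.0.0/8 (113.0.0.0 - 113.255.255.255)
Most specific is 113.0.0.0/8.

113.0.0.0/8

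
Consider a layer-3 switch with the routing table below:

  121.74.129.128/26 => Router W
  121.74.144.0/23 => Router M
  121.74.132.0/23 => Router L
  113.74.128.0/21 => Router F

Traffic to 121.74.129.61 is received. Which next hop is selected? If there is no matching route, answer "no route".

No entry's prefix contains 121.74.129.61; there is no default route.

no route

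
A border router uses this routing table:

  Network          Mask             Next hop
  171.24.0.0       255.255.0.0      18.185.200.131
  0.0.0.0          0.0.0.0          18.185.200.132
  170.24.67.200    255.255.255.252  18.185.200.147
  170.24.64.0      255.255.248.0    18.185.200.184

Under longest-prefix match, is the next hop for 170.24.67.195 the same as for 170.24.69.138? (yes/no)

yes

170.24.67.195: longest match 170.24.64.0/21 -> 18.185.200.184
170.24.69.138: longest match 170.24.64.0/21 -> 18.185.200.184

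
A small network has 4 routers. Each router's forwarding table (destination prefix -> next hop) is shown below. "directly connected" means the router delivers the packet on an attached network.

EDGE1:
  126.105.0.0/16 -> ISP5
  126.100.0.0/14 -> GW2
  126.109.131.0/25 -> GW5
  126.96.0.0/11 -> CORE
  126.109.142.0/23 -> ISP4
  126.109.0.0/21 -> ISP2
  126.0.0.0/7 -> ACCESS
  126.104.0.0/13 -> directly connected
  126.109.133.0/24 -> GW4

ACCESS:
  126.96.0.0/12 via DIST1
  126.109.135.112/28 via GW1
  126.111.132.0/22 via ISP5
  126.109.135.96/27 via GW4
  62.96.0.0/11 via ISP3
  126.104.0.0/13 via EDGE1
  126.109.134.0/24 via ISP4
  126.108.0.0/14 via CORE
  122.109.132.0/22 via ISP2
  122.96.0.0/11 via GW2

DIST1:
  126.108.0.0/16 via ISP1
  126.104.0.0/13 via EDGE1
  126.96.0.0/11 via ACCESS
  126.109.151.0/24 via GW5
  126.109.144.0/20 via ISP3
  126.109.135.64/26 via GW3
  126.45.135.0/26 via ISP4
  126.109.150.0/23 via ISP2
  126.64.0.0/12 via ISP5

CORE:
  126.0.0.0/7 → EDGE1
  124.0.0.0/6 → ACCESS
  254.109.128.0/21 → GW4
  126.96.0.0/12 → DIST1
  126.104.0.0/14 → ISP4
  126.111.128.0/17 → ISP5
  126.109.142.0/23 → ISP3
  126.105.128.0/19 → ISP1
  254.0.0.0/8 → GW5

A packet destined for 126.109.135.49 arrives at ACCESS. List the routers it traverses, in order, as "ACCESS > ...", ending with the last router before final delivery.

ACCESS > CORE > DIST1 > EDGE1

At ACCESS: longest match for 126.109.135.49 is 126.108.0.0/14 -> CORE
At CORE: longest match for 126.109.135.49 is 126.96.0.0/12 -> DIST1
At DIST1: longest match for 126.109.135.49 is 126.104.0.0/13 -> EDGE1
At EDGE1: longest match for 126.109.135.49 is 126.104.0.0/13 -> directly connected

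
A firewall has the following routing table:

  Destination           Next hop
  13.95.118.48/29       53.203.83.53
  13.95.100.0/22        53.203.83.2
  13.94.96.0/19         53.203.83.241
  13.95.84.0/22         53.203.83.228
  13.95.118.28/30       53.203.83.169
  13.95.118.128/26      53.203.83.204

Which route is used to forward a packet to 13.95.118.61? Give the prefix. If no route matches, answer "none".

none

13.95.118.61 is outside every listed prefix and there is no default route.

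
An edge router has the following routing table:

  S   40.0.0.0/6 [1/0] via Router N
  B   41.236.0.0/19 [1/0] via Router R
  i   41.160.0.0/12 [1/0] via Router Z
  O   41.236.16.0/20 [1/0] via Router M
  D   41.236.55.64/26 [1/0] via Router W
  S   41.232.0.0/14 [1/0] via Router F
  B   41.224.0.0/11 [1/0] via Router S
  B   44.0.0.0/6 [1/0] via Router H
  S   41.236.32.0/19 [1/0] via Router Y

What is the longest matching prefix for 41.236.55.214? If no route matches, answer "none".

41.236.32.0/19

Entries matching 41.236.55.214:
  40.0.0.0/6 (40.0.0.0 - 43.255.255.255)
  41.224.0.0/11 (41.224.0.0 - 41.255.255.255)
  41.236.32.0/19 (41.236.32.0 - 41.236.63.255)
Most specific is 41.236.32.0/19.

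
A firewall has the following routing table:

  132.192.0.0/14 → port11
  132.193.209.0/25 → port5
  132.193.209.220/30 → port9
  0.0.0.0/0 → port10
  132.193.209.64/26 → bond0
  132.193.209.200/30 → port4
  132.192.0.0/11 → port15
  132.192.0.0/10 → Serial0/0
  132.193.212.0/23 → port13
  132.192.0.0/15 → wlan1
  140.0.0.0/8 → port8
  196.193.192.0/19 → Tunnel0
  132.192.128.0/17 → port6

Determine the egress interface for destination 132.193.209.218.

wlan1

Routes whose prefix contains 132.193.209.218:
  0.0.0.0/0 (default, matches everything) -> port10
  132.192.0.0/10 (132.192.0.0 - 132.255.255.255) -> Serial0/0
  132.192.0.0/11 (132.192.0.0 - 132.223.255.255) -> port15
  132.192.0.0/14 (132.192.0.0 - 132.195.255.255) -> port11
  132.192.0.0/15 (132.192.0.0 - 132.193.255.255) -> wlan1
More-specific entries that do NOT match:
  132.193.209.220/30 (132.193.209.220 - 132.193.209.223) does not contain 132.193.209.218
  132.193.209.200/30 (132.193.209.200 - 132.193.209.203) does not contain 132.193.209.218
  132.193.209.64/26 (132.193.209.64 - 132.193.209.127) does not contain 132.193.209.218
  132.193.209.0/25 (132.193.209.0 - 132.193.209.127) does not contain 132.193.209.218
  132.193.212.0/23 (132.193.212.0 - 132.193.213.255) does not contain 132.193.209.218
  196.193.192.0/19 (196.193.192.0 - 196.193.223.255) does not contain 132.193.209.218
  132.192.128.0/17 (132.192.128.0 - 132.192.255.255) does not contain 132.193.209.218
Longest matching prefix is /15 -> interface wlan1.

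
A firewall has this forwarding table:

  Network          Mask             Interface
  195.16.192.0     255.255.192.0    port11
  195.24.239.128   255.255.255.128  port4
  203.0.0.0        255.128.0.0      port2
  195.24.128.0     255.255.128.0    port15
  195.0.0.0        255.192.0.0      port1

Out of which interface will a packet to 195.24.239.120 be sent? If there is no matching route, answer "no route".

port15

Routes whose prefix contains 195.24.239.120:
  195.0.0.0/10 (195.0.0.0 - 195.63.255.255) -> port1
  195.24.128.0/17 (195.24.128.0 - 195.24.255.255) -> port15
More-specific entries that do NOT match:
  195.24.239.128/25 (195.24.239.128 - 195.24.239.255) does not contain 195.24.239.120
  195.16.192.0/18 (195.16.192.0 - 195.16.255.255) does not contain 195.24.239.120
Longest matching prefix is /17 -> interface port15.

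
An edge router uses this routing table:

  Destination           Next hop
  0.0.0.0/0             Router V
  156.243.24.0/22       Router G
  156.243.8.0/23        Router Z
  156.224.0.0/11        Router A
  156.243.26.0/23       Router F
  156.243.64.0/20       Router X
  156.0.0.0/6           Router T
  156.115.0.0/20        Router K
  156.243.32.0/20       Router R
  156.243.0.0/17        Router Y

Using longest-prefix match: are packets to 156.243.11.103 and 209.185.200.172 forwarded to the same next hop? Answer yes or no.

no

156.243.11.103: longest match 156.243.0.0/17 -> Router Y
209.185.200.172: longest match 0.0.0.0/0 -> Router V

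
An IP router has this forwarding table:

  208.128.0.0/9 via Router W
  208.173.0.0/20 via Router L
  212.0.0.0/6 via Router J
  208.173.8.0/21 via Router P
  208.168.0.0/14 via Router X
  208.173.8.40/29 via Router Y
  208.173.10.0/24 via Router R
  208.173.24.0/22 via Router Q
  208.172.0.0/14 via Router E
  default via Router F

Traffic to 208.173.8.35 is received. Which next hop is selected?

Router P

Routes whose prefix contains 208.173.8.35:
  0.0.0.0/0 (default, matches everything) -> Router F
  208.128.0.0/9 (208.128.0.0 - 208.255.255.255) -> Router W
  208.172.0.0/14 (208.172.0.0 - 208.175.255.255) -> Router E
  208.173.0.0/20 (208.173.0.0 - 208.173.15.255) -> Router L
  208.173.8.0/21 (208.173.8.0 - 208.173.15.255) -> Router P
More-specific entries that do NOT match:
  208.173.8.40/29 (208.173.8.40 - 208.173.8.47) does not contain 208.173.8.35
  208.173.10.0/24 (208.173.10.0 - 208.173.10.255) does not contain 208.173.8.35
  208.173.24.0/22 (208.173.24.0 - 208.173.27.255) does not contain 208.173.8.35
Longest matching prefix is /21 -> next hop Router P.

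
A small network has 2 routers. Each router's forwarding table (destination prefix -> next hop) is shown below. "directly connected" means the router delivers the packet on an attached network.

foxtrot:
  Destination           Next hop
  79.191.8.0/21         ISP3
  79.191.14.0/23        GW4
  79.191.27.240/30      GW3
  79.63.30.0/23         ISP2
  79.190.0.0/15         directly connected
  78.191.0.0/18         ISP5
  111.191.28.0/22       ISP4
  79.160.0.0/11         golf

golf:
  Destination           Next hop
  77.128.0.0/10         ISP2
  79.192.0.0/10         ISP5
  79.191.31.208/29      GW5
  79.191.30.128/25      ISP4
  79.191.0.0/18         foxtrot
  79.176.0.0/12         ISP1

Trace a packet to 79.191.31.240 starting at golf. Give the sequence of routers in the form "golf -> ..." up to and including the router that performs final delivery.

At golf: longest match for 79.191.31.240 is 79.191.0.0/18 -> foxtrot
At foxtrot: longest match for 79.191.31.240 is 79.190.0.0/15 -> directly connected

golf -> foxtrot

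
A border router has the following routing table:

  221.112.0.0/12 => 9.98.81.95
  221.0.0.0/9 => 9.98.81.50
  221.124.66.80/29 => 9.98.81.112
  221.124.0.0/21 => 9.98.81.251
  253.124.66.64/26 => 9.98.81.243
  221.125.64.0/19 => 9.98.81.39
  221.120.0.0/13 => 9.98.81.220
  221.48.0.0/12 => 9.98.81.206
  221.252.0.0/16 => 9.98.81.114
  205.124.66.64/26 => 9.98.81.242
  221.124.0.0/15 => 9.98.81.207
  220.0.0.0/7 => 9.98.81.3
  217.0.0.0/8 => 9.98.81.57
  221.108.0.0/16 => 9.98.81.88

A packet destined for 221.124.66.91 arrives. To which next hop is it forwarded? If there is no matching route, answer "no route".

Routes whose prefix contains 221.124.66.91:
  220.0.0.0/7 (220.0.0.0 - 221.255.255.255) -> 9.98.81.3
  221.0.0.0/9 (221.0.0.0 - 221.127.255.255) -> 9.98.81.50
  221.112.0.0/12 (221.112.0.0 - 221.127.255.255) -> 9.98.81.95
  221.120.0.0/13 (221.120.0.0 - 221.127.255.255) -> 9.98.81.220
  221.124.0.0/15 (221.124.0.0 - 221.125.255.255) -> 9.98.81.207
More-specific entries that do NOT match:
  221.124.66.80/29 (221.124.66.80 - 221.124.66.87) does not contain 221.124.66.91
  253.124.66.64/26 (253.124.66.64 - 253.124.66.127) does not contain 221.124.66.91
  205.124.66.64/26 (205.124.66.64 - 205.124.66.127) does not contain 221.124.66.91
  221.124.0.0/21 (221.124.0.0 - 221.124.7.255) does not contain 221.124.66.91
  221.125.64.0/19 (221.125.64.0 - 221.125.95.255) does not contain 221.124.66.91
  221.252.0.0/16 (221.252.0.0 - 221.252.255.255) does not contain 221.124.66.91
  221.108.0.0/16 (221.108.0.0 - 221.108.255.255) does not contain 221.124.66.91
Longest matching prefix is /15 -> next hop 9.98.81.207.

9.98.81.207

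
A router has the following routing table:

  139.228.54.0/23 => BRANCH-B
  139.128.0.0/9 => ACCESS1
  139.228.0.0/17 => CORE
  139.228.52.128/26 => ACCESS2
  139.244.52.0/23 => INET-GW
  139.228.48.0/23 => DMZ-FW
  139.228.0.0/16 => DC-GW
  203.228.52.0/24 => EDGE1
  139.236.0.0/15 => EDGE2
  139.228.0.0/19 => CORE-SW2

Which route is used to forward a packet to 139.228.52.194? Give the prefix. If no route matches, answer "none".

Entries matching 139.228.52.194:
  139.128.0.0/9 (139.128.0.0 - 139.255.255.255)
  139.228.0.0/16 (139.228.0.0 - 139.228.255.255)
  139.228.0.0/17 (139.228.0.0 - 139.228.127.255)
Most specific is 139.228.0.0/17.

139.228.0.0/17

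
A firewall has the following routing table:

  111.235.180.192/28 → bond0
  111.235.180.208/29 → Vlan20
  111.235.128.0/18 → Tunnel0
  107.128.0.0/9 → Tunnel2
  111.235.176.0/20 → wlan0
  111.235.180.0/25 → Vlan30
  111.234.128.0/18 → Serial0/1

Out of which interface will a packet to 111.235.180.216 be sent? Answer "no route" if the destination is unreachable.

wlan0

Routes whose prefix contains 111.235.180.216:
  111.235.128.0/18 (111.235.128.0 - 111.235.191.255) -> Tunnel0
  111.235.176.0/20 (111.235.176.0 - 111.235.191.255) -> wlan0
More-specific entries that do NOT match:
  111.235.180.208/29 (111.235.180.208 - 111.235.180.215) does not contain 111.235.180.216
  111.235.180.192/28 (111.235.180.192 - 111.235.180.207) does not contain 111.235.180.216
  111.235.180.0/25 (111.235.180.0 - 111.235.180.127) does not contain 111.235.180.216
Longest matching prefix is /20 -> interface wlan0.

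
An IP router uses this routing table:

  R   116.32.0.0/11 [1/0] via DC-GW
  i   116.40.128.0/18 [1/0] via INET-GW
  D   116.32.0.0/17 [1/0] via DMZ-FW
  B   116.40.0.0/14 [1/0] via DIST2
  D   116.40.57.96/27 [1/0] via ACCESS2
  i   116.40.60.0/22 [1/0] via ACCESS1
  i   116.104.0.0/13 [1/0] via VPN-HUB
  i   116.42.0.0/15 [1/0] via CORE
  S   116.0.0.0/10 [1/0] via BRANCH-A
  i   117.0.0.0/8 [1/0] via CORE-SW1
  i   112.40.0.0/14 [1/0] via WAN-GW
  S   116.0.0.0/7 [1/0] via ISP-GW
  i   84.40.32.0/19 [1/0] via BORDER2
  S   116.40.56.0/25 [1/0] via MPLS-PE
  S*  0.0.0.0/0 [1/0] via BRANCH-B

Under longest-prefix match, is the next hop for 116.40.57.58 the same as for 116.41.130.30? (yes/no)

116.40.57.58: longest match 116.40.0.0/14 -> DIST2
116.41.130.30: longest match 116.40.0.0/14 -> DIST2

yes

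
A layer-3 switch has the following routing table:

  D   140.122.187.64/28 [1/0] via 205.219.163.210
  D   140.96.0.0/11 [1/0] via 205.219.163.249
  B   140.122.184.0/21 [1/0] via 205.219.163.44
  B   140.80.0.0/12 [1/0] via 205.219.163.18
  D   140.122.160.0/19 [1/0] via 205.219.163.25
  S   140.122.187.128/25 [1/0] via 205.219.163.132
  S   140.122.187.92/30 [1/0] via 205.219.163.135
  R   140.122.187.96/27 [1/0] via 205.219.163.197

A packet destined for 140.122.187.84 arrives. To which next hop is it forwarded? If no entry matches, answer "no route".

Routes whose prefix contains 140.122.187.84:
  140.96.0.0/11 (140.96.0.0 - 140.127.255.255) -> 205.219.163.249
  140.122.160.0/19 (140.122.160.0 - 140.122.191.255) -> 205.219.163.25
  140.122.184.0/21 (140.122.184.0 - 140.122.191.255) -> 205.219.163.44
More-specific entries that do NOT match:
  140.122.187.92/30 (140.122.187.92 - 140.122.187.95) does not contain 140.122.187.84
  140.122.187.64/28 (140.122.187.64 - 140.122.187.79) does not contain 140.122.187.84
  140.122.187.96/27 (140.122.187.96 - 140.122.187.127) does not contain 140.122.187.84
  140.122.187.128/25 (140.122.187.128 - 140.122.187.255) does not contain 140.122.187.84
Longest matching prefix is /21 -> next hop 205.219.163.44.

205.219.163.44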